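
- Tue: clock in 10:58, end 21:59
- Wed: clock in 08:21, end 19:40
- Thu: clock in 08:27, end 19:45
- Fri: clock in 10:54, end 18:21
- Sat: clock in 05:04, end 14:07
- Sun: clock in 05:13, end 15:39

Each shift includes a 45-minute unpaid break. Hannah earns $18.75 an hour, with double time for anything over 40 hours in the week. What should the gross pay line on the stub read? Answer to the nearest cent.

$1352.50

Tue: 10:58–21:59 = 11 h 1 min; less 45 min break → 10 h 16 min
Wed: 08:21–19:40 = 11 h 19 min; less 45 min break → 10 h 34 min
Thu: 08:27–19:45 = 11 h 18 min; less 45 min break → 10 h 33 min
Fri: 10:54–18:21 = 7 h 27 min; less 45 min break → 6 h 42 min
Sat: 05:04–14:07 = 9 h 3 min; less 45 min break → 8 h 18 min
Sun: 05:13–15:39 = 10 h 26 min; less 45 min break → 9 h 41 min
Total worked: 56 h 4 min = 3364 min.
Regular 40 h 0 min = 2400 min at $18.75/h; overtime 16 h 4 min = 964 min at $37.50/h.
Pay = (2400 × $18.75 + 964 × $37.50) ÷ 60 = $1352.50.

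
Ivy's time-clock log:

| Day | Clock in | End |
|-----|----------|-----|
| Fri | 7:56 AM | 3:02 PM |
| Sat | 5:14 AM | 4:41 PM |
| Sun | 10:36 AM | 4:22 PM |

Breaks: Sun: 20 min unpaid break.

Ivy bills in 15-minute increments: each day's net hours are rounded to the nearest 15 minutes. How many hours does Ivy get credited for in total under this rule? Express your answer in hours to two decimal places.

Fri: 7:56 AM–3:02 PM = 7 h 6 min → rounds to 7 h 0 min
Sat: 5:14 AM–4:41 PM = 11 h 27 min → rounds to 11 h 30 min
Sun: 10:36 AM–4:22 PM = 5 h 46 min − 20 min = 5 h 26 min → rounds to 5 h 30 min
Total credited: 24 h 0 min.

24.00 hours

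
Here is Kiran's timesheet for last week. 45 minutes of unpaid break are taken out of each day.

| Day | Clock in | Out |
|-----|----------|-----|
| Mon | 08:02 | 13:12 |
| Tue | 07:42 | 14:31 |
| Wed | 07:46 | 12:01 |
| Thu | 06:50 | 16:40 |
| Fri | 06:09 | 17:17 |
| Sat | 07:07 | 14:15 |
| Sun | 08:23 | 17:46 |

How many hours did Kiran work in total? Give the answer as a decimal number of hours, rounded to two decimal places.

Mon: 08:02–13:12 = 5 h 10 min; less 45 min break → 4 h 25 min
Tue: 07:42–14:31 = 6 h 49 min; less 45 min break → 6 h 4 min
Wed: 07:46–12:01 = 4 h 15 min; less 45 min break → 3 h 30 min
Thu: 06:50–16:40 = 9 h 50 min; less 45 min break → 9 h 5 min
Fri: 06:09–17:17 = 11 h 8 min; less 45 min break → 10 h 23 min
Sat: 07:07–14:15 = 7 h 8 min; less 45 min break → 6 h 23 min
Sun: 08:23–17:46 = 9 h 23 min; less 45 min break → 8 h 38 min
Total: 4 h 25 min + 6 h 4 min + 3 h 30 min + 9 h 5 min + 10 h 23 min + 6 h 23 min + 8 h 38 min = 48 h 28 min.

48.47 hours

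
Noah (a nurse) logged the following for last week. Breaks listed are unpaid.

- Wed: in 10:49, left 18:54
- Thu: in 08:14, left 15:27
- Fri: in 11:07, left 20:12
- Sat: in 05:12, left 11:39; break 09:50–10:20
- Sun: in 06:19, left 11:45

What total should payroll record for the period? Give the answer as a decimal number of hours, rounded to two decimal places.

Wed: 10:49–18:54 = 8 h 5 min
Thu: 08:14–15:27 = 7 h 13 min
Fri: 11:07–20:12 = 9 h 5 min
Sat: 05:12–11:39 = 6 h 27 min; less 30 min break → 5 h 57 min
Sun: 06:19–11:45 = 5 h 26 min
Total: 8 h 5 min + 7 h 13 min + 9 h 5 min + 5 h 57 min + 5 h 26 min = 35 h 46 min.

35.77 hours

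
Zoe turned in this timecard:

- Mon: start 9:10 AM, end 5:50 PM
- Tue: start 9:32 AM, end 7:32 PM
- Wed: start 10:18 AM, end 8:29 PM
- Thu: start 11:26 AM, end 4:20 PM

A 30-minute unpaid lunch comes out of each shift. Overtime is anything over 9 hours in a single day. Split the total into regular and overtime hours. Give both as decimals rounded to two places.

Mon: 9:10 AM–5:50 PM = 8 h 40 min; less 30 min break → 8 h 10 min
Tue: 9:32 AM–7:32 PM = 10 h 0 min; less 30 min break → 9 h 30 min
Wed: 10:18 AM–8:29 PM = 10 h 11 min; less 30 min break → 9 h 41 min
Thu: 11:26 AM–4:20 PM = 4 h 54 min; less 30 min break → 4 h 24 min
Mon reg 8 h 10 min / OT 0 h 0 min; Tue reg 9 h 0 min / OT 0 h 30 min; Wed reg 9 h 0 min / OT 0 h 41 min; Thu reg 4 h 24 min / OT 0 h 0 min.
Totals: regular 30 h 34 min, overtime 1 h 11 min.

Regular 30.57 hours, overtime 1.18 hours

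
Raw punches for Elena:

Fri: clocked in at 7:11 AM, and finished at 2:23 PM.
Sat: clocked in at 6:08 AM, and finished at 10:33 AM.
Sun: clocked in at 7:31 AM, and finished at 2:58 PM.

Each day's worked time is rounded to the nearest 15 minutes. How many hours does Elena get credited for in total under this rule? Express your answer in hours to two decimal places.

Fri: 7:11 AM–2:23 PM = 7 h 12 min → rounds to 7 h 15 min
Sat: 6:08 AM–10:33 AM = 4 h 25 min → rounds to 4 h 30 min
Sun: 7:31 AM–2:58 PM = 7 h 27 min → rounds to 7 h 30 min
Total credited: 19 h 15 min.

19.25 hours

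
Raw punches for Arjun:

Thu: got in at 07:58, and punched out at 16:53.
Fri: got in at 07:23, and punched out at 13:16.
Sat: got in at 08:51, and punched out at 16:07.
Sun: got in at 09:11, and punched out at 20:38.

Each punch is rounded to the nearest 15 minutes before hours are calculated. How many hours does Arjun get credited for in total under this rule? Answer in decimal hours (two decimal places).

Thu: in 07:58→08:00, out 16:53→17:00; 9 h 0 min
Fri: in 07:23→07:30, out 13:16→13:15; 5 h 45 min
Sat: in 08:51→08:45, out 16:07→16:00; 7 h 15 min
Sun: in 09:11→09:15, out 20:38→20:45; 11 h 30 min
Total credited: 33 h 30 min.

33.50 hours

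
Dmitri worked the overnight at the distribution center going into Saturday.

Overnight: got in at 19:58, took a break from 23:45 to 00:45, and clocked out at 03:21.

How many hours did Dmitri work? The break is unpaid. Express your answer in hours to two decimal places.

6.38 hours

Overnight: 19:58 → midnight = 4 h 2 min; midnight → 03:21 = 3 h 21 min; span 7 h 23 min; less 60 min break → 6 h 23 min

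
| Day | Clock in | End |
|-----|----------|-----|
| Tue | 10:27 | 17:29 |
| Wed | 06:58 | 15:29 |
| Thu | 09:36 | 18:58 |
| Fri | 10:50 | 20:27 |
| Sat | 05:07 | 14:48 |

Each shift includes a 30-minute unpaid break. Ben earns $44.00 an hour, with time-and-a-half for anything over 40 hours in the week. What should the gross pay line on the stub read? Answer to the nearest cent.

$1873.30

Tue: 10:27–17:29 = 7 h 2 min; less 30 min break → 6 h 32 min
Wed: 06:58–15:29 = 8 h 31 min; less 30 min break → 8 h 1 min
Thu: 09:36–18:58 = 9 h 22 min; less 30 min break → 8 h 52 min
Fri: 10:50–20:27 = 9 h 37 min; less 30 min break → 9 h 7 min
Sat: 05:07–14:48 = 9 h 41 min; less 30 min break → 9 h 11 min
Total worked: 41 h 43 min = 2503 min.
Regular 40 h 0 min = 2400 min at $44.00/h; overtime 1 h 43 min = 103 min at $66.00/h.
Pay = (2400 × $44.00 + 103 × $66.00) ÷ 60 = $1873.30.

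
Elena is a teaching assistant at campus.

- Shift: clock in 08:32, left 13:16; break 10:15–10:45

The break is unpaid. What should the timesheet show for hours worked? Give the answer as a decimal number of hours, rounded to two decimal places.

4.23 hours

Shift: 08:32–13:16 = 4 h 44 min; less 30 min break → 4 h 14 min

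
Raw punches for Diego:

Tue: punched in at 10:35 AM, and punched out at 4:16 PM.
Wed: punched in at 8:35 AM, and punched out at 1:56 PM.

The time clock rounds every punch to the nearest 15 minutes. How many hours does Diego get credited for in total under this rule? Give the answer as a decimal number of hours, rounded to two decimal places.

11.25 hours

Tue: in 10:35 AM→10:30 AM, out 4:16 PM→4:15 PM; 5 h 45 min
Wed: in 8:35 AM→8:30 AM, out 1:56 PM→2:00 PM; 5 h 30 min
Total credited: 11 h 15 min.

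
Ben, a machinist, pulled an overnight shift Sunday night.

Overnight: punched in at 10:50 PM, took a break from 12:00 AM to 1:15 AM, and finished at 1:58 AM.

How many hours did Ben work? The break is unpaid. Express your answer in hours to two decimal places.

1.88 hours

Overnight: 10:50 PM → midnight = 1 h 10 min; midnight → 1:58 AM = 1 h 58 min; span 3 h 8 min; less 75 min break → 1 h 53 min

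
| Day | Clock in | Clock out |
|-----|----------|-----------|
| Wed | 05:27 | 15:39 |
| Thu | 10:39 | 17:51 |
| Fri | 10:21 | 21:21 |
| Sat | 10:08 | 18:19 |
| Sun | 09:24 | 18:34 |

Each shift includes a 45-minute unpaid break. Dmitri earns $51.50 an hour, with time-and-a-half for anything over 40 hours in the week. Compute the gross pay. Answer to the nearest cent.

Wed: 05:27–15:39 = 10 h 12 min; less 45 min break → 9 h 27 min
Thu: 10:39–17:51 = 7 h 12 min; less 45 min break → 6 h 27 min
Fri: 10:21–21:21 = 11 h 0 min; less 45 min break → 10 h 15 min
Sat: 10:08–18:19 = 8 h 11 min; less 45 min break → 7 h 26 min
Sun: 09:24–18:34 = 9 h 10 min; less 45 min break → 8 h 25 min
Total worked: 42 h 0 min = 2520 min.
Regular 40 h 0 min = 2400 min at $51.50/h; overtime 2 h 0 min = 120 min at $77.25/h.
Pay = (2400 × $51.50 + 120 × $77.25) ÷ 60 = $2214.50.

$2214.50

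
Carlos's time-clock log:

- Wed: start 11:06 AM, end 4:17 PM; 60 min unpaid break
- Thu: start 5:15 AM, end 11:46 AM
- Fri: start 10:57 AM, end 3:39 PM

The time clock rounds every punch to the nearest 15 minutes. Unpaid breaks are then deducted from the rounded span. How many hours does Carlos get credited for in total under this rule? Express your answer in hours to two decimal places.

Wed: in 11:06 AM→11:00 AM, out 4:17 PM→4:15 PM; 5 h 15 min − 60 min = 4 h 15 min
Thu: in 5:15 AM→5:15 AM, out 11:46 AM→11:45 AM; 6 h 30 min
Fri: in 10:57 AM→11:00 AM, out 3:39 PM→3:45 PM; 4 h 45 min
Total credited: 15 h 30 min.

15.50 hours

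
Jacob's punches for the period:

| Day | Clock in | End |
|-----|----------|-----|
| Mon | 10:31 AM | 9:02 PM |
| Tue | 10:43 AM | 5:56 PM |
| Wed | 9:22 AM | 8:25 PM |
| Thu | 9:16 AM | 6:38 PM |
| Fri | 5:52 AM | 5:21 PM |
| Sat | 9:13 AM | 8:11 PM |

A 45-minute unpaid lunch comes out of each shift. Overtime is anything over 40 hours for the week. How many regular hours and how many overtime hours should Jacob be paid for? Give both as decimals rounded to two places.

Regular 40.00 hours, overtime 16.10 hours

Mon: 10:31 AM–9:02 PM = 10 h 31 min; less 45 min break → 9 h 46 min
Tue: 10:43 AM–5:56 PM = 7 h 13 min; less 45 min break → 6 h 28 min
Wed: 9:22 AM–8:25 PM = 11 h 3 min; less 45 min break → 10 h 18 min
Thu: 9:16 AM–6:38 PM = 9 h 22 min; less 45 min break → 8 h 37 min
Fri: 5:52 AM–5:21 PM = 11 h 29 min; less 45 min break → 10 h 44 min
Sat: 9:13 AM–8:11 PM = 10 h 58 min; less 45 min break → 10 h 13 min
Total worked: 56 h 6 min = 56.10 h.
Threshold 40 h → overtime 16 h 6 min, regular 40 h 0 min.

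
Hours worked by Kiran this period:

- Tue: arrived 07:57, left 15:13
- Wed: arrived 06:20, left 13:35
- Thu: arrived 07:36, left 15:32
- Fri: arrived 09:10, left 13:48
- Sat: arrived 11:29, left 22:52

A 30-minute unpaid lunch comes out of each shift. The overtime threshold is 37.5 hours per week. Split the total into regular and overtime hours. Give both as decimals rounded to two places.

Tue: 07:57–15:13 = 7 h 16 min; less 30 min break → 6 h 46 min
Wed: 06:20–13:35 = 7 h 15 min; less 30 min break → 6 h 45 min
Thu: 07:36–15:32 = 7 h 56 min; less 30 min break → 7 h 26 min
Fri: 09:10–13:48 = 4 h 38 min; less 30 min break → 4 h 8 min
Sat: 11:29–22:52 = 11 h 23 min; less 30 min break → 10 h 53 min
Total worked: 35 h 58 min = 35.97 h.
Threshold 37.5 h → overtime 0 h 0 min, regular 35 h 58 min.

Regular 35.97 hours, overtime 0.00 hours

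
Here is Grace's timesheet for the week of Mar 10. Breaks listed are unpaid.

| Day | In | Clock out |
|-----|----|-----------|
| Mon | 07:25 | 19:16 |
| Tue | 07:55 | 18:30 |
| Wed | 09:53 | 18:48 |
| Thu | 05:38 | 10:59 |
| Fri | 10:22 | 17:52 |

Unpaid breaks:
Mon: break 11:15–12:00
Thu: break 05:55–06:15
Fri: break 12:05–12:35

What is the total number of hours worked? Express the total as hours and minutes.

42 h 37 min

Mon: 07:25–19:16 = 11 h 51 min; less 45 min break → 11 h 6 min
Tue: 07:55–18:30 = 10 h 35 min
Wed: 09:53–18:48 = 8 h 55 min
Thu: 05:38–10:59 = 5 h 21 min; less 20 min break → 5 h 1 min
Fri: 10:22–17:52 = 7 h 30 min; less 30 min break → 7 h 0 min
Total: 11 h 6 min + 10 h 35 min + 8 h 55 min + 5 h 1 min + 7 h 0 min = 42 h 37 min.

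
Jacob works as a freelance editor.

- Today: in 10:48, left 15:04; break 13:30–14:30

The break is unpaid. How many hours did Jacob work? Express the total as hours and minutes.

3 h 16 min

Today: 10:48–15:04 = 4 h 16 min; less 60 min break → 3 h 16 min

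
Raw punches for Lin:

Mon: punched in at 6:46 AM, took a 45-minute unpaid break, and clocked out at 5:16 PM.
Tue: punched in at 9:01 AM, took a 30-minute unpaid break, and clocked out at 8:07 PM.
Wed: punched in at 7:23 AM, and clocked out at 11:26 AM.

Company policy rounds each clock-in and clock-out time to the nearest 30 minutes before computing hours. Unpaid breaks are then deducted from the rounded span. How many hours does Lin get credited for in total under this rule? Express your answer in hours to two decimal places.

Mon: in 6:46 AM→7:00 AM, out 5:16 PM→5:30 PM; 10 h 30 min − 45 min = 9 h 45 min
Tue: in 9:01 AM→9:00 AM, out 8:07 PM→8:00 PM; 11 h 0 min − 30 min = 10 h 30 min
Wed: in 7:23 AM→7:30 AM, out 11:26 AM→11:30 AM; 4 h 0 min
Total credited: 24 h 15 min.

24.25 hours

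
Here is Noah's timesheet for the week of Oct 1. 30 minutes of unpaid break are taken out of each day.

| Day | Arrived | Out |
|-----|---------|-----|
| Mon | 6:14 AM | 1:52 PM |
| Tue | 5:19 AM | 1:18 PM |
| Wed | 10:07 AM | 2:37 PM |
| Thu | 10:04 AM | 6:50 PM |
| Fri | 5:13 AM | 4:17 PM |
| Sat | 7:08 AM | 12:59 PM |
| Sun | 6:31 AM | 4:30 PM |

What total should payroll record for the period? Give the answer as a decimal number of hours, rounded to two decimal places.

Mon: 6:14 AM–1:52 PM = 7 h 38 min; less 30 min break → 7 h 8 min
Tue: 5:19 AM–1:18 PM = 7 h 59 min; less 30 min break → 7 h 29 min
Wed: 10:07 AM–2:37 PM = 4 h 30 min; less 30 min break → 4 h 0 min
Thu: 10:04 AM–6:50 PM = 8 h 46 min; less 30 min break → 8 h 16 min
Fri: 5:13 AM–4:17 PM = 11 h 4 min; less 30 min break → 10 h 34 min
Sat: 7:08 AM–12:59 PM = 5 h 51 min; less 30 min break → 5 h 21 min
Sun: 6:31 AM–4:30 PM = 9 h 59 min; less 30 min break → 9 h 29 min
Total: 7 h 8 min + 7 h 29 min + 4 h 0 min + 8 h 16 min + 10 h 34 min + 5 h 21 min + 9 h 29 min = 52 h 17 min.

52.28 hours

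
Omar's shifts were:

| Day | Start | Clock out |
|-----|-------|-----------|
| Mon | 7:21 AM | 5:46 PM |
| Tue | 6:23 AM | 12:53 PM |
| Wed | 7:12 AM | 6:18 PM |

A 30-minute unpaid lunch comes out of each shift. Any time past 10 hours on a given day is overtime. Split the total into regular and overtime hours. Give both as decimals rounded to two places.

Mon: 7:21 AM–5:46 PM = 10 h 25 min; less 30 min break → 9 h 55 min
Tue: 6:23 AM–12:53 PM = 6 h 30 min; less 30 min break → 6 h 0 min
Wed: 7:12 AM–6:18 PM = 11 h 6 min; less 30 min break → 10 h 36 min
Mon reg 9 h 55 min / OT 0 h 0 min; Tue reg 6 h 0 min / OT 0 h 0 min; Wed reg 10 h 0 min / OT 0 h 36 min.
Totals: regular 25 h 55 min, overtime 0 h 36 min.

Regular 25.92 hours, overtime 0.60 hours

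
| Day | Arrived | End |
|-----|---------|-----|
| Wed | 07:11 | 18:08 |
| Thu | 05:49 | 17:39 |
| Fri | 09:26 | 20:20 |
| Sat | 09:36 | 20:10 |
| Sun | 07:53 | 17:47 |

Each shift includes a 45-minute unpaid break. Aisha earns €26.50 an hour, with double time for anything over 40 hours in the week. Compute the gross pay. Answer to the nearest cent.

Wed: 07:11–18:08 = 10 h 57 min; less 45 min break → 10 h 12 min
Thu: 05:49–17:39 = 11 h 50 min; less 45 min break → 11 h 5 min
Fri: 09:26–20:20 = 10 h 54 min; less 45 min break → 10 h 9 min
Sat: 09:36–20:10 = 10 h 34 min; less 45 min break → 9 h 49 min
Sun: 07:53–17:47 = 9 h 54 min; less 45 min break → 9 h 9 min
Total worked: 50 h 24 min = 3024 min.
Regular 40 h 0 min = 2400 min at €26.50/h; overtime 10 h 24 min = 624 min at €53.00/h.
Pay = (2400 × €26.50 + 624 × €53.00) ÷ 60 = €1611.20.

€1611.20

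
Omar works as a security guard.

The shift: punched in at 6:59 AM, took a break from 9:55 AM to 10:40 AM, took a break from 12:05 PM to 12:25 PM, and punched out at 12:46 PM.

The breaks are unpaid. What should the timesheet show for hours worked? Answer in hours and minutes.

The shift: 6:59 AM–12:46 PM = 5 h 47 min; less 65 min break → 4 h 42 min

4 h 42 min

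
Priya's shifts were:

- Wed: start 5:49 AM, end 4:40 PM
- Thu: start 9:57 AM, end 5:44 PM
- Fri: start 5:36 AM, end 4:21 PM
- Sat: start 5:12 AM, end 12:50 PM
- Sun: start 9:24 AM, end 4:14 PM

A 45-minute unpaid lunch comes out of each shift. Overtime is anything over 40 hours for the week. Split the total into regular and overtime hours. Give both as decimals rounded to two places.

Regular 40.00 hours, overtime 0.10 hours

Wed: 5:49 AM–4:40 PM = 10 h 51 min; less 45 min break → 10 h 6 min
Thu: 9:57 AM–5:44 PM = 7 h 47 min; less 45 min break → 7 h 2 min
Fri: 5:36 AM–4:21 PM = 10 h 45 min; less 45 min break → 10 h 0 min
Sat: 5:12 AM–12:50 PM = 7 h 38 min; less 45 min break → 6 h 53 min
Sun: 9:24 AM–4:14 PM = 6 h 50 min; less 45 min break → 6 h 5 min
Total worked: 40 h 6 min = 40.10 h.
Threshold 40 h → overtime 0 h 6 min, regular 40 h 0 min.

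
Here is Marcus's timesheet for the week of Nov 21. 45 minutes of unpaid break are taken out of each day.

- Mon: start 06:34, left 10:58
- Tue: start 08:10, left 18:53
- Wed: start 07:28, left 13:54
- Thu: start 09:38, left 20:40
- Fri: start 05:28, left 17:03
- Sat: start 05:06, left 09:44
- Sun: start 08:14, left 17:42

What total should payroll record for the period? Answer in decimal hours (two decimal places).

53.02 hours

Mon: 06:34–10:58 = 4 h 24 min; less 45 min break → 3 h 39 min
Tue: 08:10–18:53 = 10 h 43 min; less 45 min break → 9 h 58 min
Wed: 07:28–13:54 = 6 h 26 min; less 45 min break → 5 h 41 min
Thu: 09:38–20:40 = 11 h 2 min; less 45 min break → 10 h 17 min
Fri: 05:28–17:03 = 11 h 35 min; less 45 min break → 10 h 50 min
Sat: 05:06–09:44 = 4 h 38 min; less 45 min break → 3 h 53 min
Sun: 08:14–17:42 = 9 h 28 min; less 45 min break → 8 h 43 min
Total: 3 h 39 min + 9 h 58 min + 5 h 41 min + 10 h 17 min + 10 h 50 min + 3 h 53 min + 8 h 43 min = 53 h 1 min.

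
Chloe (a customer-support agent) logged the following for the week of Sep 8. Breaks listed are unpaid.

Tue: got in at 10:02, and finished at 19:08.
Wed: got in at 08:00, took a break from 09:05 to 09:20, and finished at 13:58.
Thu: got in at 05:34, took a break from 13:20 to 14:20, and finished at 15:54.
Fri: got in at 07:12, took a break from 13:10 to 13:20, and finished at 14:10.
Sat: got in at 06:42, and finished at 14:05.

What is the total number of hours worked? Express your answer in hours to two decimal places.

38.33 hours

Tue: 10:02–19:08 = 9 h 6 min
Wed: 08:00–13:58 = 5 h 58 min; less 15 min break → 5 h 43 min
Thu: 05:34–15:54 = 10 h 20 min; less 60 min break → 9 h 20 min
Fri: 07:12–14:10 = 6 h 58 min; less 10 min break → 6 h 48 min
Sat: 06:42–14:05 = 7 h 23 min
Total: 9 h 6 min + 5 h 43 min + 9 h 20 min + 6 h 48 min + 7 h 23 min = 38 h 20 min.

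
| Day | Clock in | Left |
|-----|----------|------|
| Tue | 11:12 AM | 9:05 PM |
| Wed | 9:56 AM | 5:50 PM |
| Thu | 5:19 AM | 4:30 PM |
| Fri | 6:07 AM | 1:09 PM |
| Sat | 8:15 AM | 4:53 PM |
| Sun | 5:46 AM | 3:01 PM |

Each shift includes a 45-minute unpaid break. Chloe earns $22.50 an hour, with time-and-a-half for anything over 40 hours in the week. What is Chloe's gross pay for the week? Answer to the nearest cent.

Tue: 11:12 AM–9:05 PM = 9 h 53 min; less 45 min break → 9 h 8 min
Wed: 9:56 AM–5:50 PM = 7 h 54 min; less 45 min break → 7 h 9 min
Thu: 5:19 AM–4:30 PM = 11 h 11 min; less 45 min break → 10 h 26 min
Fri: 6:07 AM–1:09 PM = 7 h 2 min; less 45 min break → 6 h 17 min
Sat: 8:15 AM–4:53 PM = 8 h 38 min; less 45 min break → 7 h 53 min
Sun: 5:46 AM–3:01 PM = 9 h 15 min; less 45 min break → 8 h 30 min
Total worked: 49 h 23 min = 2963 min.
Regular 40 h 0 min = 2400 min at $22.50/h; overtime 9 h 23 min = 563 min at $33.75/h.
Pay = (2400 × $22.50 + 563 × $33.75) ÷ 60 = $1216.69.

$1216.69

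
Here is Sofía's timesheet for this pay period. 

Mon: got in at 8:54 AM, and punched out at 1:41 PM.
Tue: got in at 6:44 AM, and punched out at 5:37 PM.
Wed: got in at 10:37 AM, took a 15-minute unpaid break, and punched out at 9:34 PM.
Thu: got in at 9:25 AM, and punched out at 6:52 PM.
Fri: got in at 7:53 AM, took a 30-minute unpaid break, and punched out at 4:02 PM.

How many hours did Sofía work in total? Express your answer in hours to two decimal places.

Mon: 8:54 AM–1:41 PM = 4 h 47 min
Tue: 6:44 AM–5:37 PM = 10 h 53 min
Wed: 10:37 AM–9:34 PM = 10 h 57 min; less 15 min break → 10 h 42 min
Thu: 9:25 AM–6:52 PM = 9 h 27 min
Fri: 7:53 AM–4:02 PM = 8 h 9 min; less 30 min break → 7 h 39 min
Total: 4 h 47 min + 10 h 53 min + 10 h 42 min + 9 h 27 min + 7 h 39 min = 43 h 28 min.

43.47 hours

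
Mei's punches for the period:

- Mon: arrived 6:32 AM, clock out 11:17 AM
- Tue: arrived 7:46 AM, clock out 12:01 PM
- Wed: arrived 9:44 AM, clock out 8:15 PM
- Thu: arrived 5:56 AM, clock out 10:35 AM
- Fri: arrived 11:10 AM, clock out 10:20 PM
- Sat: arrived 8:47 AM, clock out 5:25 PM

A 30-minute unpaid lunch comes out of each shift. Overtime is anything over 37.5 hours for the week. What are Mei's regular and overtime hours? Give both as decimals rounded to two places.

Mon: 6:32 AM–11:17 AM = 4 h 45 min; less 30 min break → 4 h 15 min
Tue: 7:46 AM–12:01 PM = 4 h 15 min; less 30 min break → 3 h 45 min
Wed: 9:44 AM–8:15 PM = 10 h 31 min; less 30 min break → 10 h 1 min
Thu: 5:56 AM–10:35 AM = 4 h 39 min; less 30 min break → 4 h 9 min
Fri: 11:10 AM–10:20 PM = 11 h 10 min; less 30 min break → 10 h 40 min
Sat: 8:47 AM–5:25 PM = 8 h 38 min; less 30 min break → 8 h 8 min
Total worked: 40 h 58 min = 40.97 h.
Threshold 37.5 h → overtime 3 h 28 min, regular 37 h 30 min.

Regular 37.50 hours, overtime 3.47 hours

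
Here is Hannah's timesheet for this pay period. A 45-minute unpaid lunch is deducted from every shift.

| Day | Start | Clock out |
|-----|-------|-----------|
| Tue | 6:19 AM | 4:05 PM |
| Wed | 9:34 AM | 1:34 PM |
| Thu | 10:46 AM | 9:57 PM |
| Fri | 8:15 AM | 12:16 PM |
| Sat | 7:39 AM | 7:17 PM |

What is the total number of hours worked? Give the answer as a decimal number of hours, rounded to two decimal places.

36.85 hours

Tue: 6:19 AM–4:05 PM = 9 h 46 min; less 45 min break → 9 h 1 min
Wed: 9:34 AM–1:34 PM = 4 h 0 min; less 45 min break → 3 h 15 min
Thu: 10:46 AM–9:57 PM = 11 h 11 min; less 45 min break → 10 h 26 min
Fri: 8:15 AM–12:16 PM = 4 h 1 min; less 45 min break → 3 h 16 min
Sat: 7:39 AM–7:17 PM = 11 h 38 min; less 45 min break → 10 h 53 min
Total: 9 h 1 min + 3 h 15 min + 10 h 26 min + 3 h 16 min + 10 h 53 min = 36 h 51 min.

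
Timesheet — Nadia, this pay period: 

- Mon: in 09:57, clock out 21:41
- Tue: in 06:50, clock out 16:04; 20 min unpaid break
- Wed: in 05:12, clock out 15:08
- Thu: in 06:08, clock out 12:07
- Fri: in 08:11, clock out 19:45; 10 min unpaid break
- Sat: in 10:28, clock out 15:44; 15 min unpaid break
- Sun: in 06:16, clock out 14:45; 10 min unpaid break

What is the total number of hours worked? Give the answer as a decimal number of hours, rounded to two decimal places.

Mon: 09:57–21:41 = 11 h 44 min
Tue: 06:50–16:04 = 9 h 14 min; less 20 min break → 8 h 54 min
Wed: 05:12–15:08 = 9 h 56 min
Thu: 06:08–12:07 = 5 h 59 min
Fri: 08:11–19:45 = 11 h 34 min; less 10 min break → 11 h 24 min
Sat: 10:28–15:44 = 5 h 16 min; less 15 min break → 5 h 1 min
Sun: 06:16–14:45 = 8 h 29 min; less 10 min break → 8 h 19 min
Total: 11 h 44 min + 8 h 54 min + 9 h 56 min + 5 h 59 min + 11 h 24 min + 5 h 1 min + 8 h 19 min = 61 h 17 min.

61.28 hours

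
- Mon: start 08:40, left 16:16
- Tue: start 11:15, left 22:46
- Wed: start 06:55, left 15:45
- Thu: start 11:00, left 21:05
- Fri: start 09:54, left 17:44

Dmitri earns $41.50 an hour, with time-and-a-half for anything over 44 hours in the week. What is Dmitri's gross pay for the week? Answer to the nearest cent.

$1942.20

Mon: 08:40–16:16 = 7 h 36 min
Tue: 11:15–22:46 = 11 h 31 min
Wed: 06:55–15:45 = 8 h 50 min
Thu: 11:00–21:05 = 10 h 5 min
Fri: 09:54–17:44 = 7 h 50 min
Total worked: 45 h 52 min = 2752 min.
Regular 44 h 0 min = 2640 min at $41.50/h; overtime 1 h 52 min = 112 min at $62.25/h.
Pay = (2640 × $41.50 + 112 × $62.25) ÷ 60 = $1942.20.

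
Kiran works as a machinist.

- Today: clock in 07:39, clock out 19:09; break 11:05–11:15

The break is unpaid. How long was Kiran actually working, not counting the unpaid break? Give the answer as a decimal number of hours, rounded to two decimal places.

11.33 hours

Today: 07:39–19:09 = 11 h 30 min; less 10 min break → 11 h 20 min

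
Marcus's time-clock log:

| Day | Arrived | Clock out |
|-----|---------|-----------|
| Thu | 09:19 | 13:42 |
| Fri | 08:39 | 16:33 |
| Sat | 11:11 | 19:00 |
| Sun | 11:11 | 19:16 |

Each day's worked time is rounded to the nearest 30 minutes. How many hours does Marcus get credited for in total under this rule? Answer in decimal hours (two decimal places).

Thu: 09:19–13:42 = 4 h 23 min → rounds to 4 h 30 min
Fri: 08:39–16:33 = 7 h 54 min → rounds to 8 h 0 min
Sat: 11:11–19:00 = 7 h 49 min → rounds to 8 h 0 min
Sun: 11:11–19:16 = 8 h 5 min → rounds to 8 h 0 min
Total credited: 28 h 30 min.

28.50 hours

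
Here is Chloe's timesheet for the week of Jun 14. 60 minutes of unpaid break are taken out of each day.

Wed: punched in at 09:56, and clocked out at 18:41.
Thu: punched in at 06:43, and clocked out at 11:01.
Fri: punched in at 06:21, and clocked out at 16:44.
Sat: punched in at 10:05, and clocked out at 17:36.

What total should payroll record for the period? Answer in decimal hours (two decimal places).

Wed: 09:56–18:41 = 8 h 45 min; less 60 min break → 7 h 45 min
Thu: 06:43–11:01 = 4 h 18 min; less 60 min break → 3 h 18 min
Fri: 06:21–16:44 = 10 h 23 min; less 60 min break → 9 h 23 min
Sat: 10:05–17:36 = 7 h 31 min; less 60 min break → 6 h 31 min
Total: 7 h 45 min + 3 h 18 min + 9 h 23 min + 6 h 31 min = 26 h 57 min.

26.95 hours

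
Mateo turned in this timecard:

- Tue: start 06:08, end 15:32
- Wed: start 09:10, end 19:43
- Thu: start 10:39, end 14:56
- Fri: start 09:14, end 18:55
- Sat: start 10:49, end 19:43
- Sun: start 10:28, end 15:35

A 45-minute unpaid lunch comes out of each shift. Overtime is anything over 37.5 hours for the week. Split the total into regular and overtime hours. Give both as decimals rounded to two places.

Tue: 06:08–15:32 = 9 h 24 min; less 45 min break → 8 h 39 min
Wed: 09:10–19:43 = 10 h 33 min; less 45 min break → 9 h 48 min
Thu: 10:39–14:56 = 4 h 17 min; less 45 min break → 3 h 32 min
Fri: 09:14–18:55 = 9 h 41 min; less 45 min break → 8 h 56 min
Sat: 10:49–19:43 = 8 h 54 min; less 45 min break → 8 h 9 min
Sun: 10:28–15:35 = 5 h 7 min; less 45 min break → 4 h 22 min
Total worked: 43 h 26 min = 43.43 h.
Threshold 37.5 h → overtime 5 h 56 min, regular 37 h 30 min.

Regular 37.50 hours, overtime 5.93 hours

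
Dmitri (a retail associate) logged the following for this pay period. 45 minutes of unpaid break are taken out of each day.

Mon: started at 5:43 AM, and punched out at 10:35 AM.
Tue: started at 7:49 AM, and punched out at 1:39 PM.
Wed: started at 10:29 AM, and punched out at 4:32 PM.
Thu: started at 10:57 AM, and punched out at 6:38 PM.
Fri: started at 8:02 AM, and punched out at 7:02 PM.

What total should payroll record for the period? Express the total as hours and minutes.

31 h 41 min

Mon: 5:43 AM–10:35 AM = 4 h 52 min; less 45 min break → 4 h 7 min
Tue: 7:49 AM–1:39 PM = 5 h 50 min; less 45 min break → 5 h 5 min
Wed: 10:29 AM–4:32 PM = 6 h 3 min; less 45 min break → 5 h 18 min
Thu: 10:57 AM–6:38 PM = 7 h 41 min; less 45 min break → 6 h 56 min
Fri: 8:02 AM–7:02 PM = 11 h 0 min; less 45 min break → 10 h 15 min
Total: 4 h 7 min + 5 h 5 min + 5 h 18 min + 6 h 56 min + 10 h 15 min = 31 h 41 min.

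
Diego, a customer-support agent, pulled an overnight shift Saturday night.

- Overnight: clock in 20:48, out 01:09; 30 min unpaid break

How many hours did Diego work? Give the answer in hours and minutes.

Overnight: 20:48 → midnight = 3 h 12 min; midnight → 01:09 = 1 h 9 min; span 4 h 21 min; less 30 min break → 3 h 51 min

3 h 51 min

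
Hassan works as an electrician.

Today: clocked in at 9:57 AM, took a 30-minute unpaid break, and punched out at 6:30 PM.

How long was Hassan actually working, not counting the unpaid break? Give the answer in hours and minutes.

8 h 3 min

Today: 9:57 AM–6:30 PM = 8 h 33 min; less 30 min break → 8 h 3 min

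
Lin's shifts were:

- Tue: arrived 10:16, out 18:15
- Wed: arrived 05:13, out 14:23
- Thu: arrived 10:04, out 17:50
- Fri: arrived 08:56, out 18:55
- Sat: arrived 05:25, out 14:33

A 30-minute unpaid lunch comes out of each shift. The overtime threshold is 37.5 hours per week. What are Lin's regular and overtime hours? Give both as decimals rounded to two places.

Tue: 10:16–18:15 = 7 h 59 min; less 30 min break → 7 h 29 min
Wed: 05:13–14:23 = 9 h 10 min; less 30 min break → 8 h 40 min
Thu: 10:04–17:50 = 7 h 46 min; less 30 min break → 7 h 16 min
Fri: 08:56–18:55 = 9 h 59 min; less 30 min break → 9 h 29 min
Sat: 05:25–14:33 = 9 h 8 min; less 30 min break → 8 h 38 min
Total worked: 41 h 32 min = 41.53 h.
Threshold 37.5 h → overtime 4 h 2 min, regular 37 h 30 min.

Regular 37.50 hours, overtime 4.03 hours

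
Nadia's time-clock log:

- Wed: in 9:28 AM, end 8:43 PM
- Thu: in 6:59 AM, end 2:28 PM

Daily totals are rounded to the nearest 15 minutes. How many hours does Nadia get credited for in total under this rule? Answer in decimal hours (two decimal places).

18.75 hours

Wed: 9:28 AM–8:43 PM = 11 h 15 min → rounds to 11 h 15 min
Thu: 6:59 AM–2:28 PM = 7 h 29 min → rounds to 7 h 30 min
Total credited: 18 h 45 min.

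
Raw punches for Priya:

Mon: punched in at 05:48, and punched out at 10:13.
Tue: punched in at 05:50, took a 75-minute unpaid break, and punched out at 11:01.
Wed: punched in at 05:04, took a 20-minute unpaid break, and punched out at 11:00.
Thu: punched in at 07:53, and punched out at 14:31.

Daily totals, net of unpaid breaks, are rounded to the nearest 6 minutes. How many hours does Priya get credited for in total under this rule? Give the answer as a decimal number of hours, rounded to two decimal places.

Mon: 05:48–10:13 = 4 h 25 min → rounds to 4 h 24 min
Tue: 05:50–11:01 = 5 h 11 min − 75 min = 3 h 56 min → rounds to 3 h 54 min
Wed: 05:04–11:00 = 5 h 56 min − 20 min = 5 h 36 min → rounds to 5 h 36 min
Thu: 07:53–14:31 = 6 h 38 min → rounds to 6 h 36 min
Total credited: 20 h 30 min.

20.50 hours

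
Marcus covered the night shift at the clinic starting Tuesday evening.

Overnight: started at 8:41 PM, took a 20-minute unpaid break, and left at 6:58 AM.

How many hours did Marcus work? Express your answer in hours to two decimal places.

9.95 hours

Overnight: 8:41 PM → midnight = 3 h 19 min; midnight → 6:58 AM = 6 h 58 min; span 10 h 17 min; less 20 min break → 9 h 57 min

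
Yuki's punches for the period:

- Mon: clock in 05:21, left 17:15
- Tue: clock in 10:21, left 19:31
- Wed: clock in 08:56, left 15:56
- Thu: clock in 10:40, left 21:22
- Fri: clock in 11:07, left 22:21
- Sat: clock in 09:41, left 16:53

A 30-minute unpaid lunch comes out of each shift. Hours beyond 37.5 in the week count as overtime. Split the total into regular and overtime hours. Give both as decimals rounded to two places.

Regular 37.50 hours, overtime 16.70 hours

Mon: 05:21–17:15 = 11 h 54 min; less 30 min break → 11 h 24 min
Tue: 10:21–19:31 = 9 h 10 min; less 30 min break → 8 h 40 min
Wed: 08:56–15:56 = 7 h 0 min; less 30 min break → 6 h 30 min
Thu: 10:40–21:22 = 10 h 42 min; less 30 min break → 10 h 12 min
Fri: 11:07–22:21 = 11 h 14 min; less 30 min break → 10 h 44 min
Sat: 09:41–16:53 = 7 h 12 min; less 30 min break → 6 h 42 min
Total worked: 54 h 12 min = 54.20 h.
Threshold 37.5 h → overtime 16 h 42 min, regular 37 h 30 min.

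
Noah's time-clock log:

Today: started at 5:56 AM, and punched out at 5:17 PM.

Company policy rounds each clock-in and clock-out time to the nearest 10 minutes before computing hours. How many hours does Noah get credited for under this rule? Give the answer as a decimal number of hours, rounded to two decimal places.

Today: in 5:56 AM→6:00 AM, out 5:17 PM→5:20 PM; 11 h 20 min

11.33 hours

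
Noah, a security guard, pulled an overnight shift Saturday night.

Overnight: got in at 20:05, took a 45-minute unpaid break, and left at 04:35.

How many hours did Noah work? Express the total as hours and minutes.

7 h 45 min

Overnight: 20:05 → midnight = 3 h 55 min; midnight → 04:35 = 4 h 35 min; span 8 h 30 min; less 45 min break → 7 h 45 min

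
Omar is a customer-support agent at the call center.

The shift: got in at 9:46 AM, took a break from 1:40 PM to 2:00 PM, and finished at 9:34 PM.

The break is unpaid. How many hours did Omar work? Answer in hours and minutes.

11 h 28 min

The shift: 9:46 AM–9:34 PM = 11 h 48 min; less 20 min break → 11 h 28 min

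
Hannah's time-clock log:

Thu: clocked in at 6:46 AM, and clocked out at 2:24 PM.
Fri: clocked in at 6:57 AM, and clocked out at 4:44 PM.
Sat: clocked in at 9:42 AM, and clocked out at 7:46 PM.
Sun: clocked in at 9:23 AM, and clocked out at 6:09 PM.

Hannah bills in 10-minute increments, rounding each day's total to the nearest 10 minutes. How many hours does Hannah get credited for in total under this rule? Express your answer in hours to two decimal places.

36.33 hours

Thu: 6:46 AM–2:24 PM = 7 h 38 min → rounds to 7 h 40 min
Fri: 6:57 AM–4:44 PM = 9 h 47 min → rounds to 9 h 50 min
Sat: 9:42 AM–7:46 PM = 10 h 4 min → rounds to 10 h 0 min
Sun: 9:23 AM–6:09 PM = 8 h 46 min → rounds to 8 h 50 min
Total credited: 36 h 20 min.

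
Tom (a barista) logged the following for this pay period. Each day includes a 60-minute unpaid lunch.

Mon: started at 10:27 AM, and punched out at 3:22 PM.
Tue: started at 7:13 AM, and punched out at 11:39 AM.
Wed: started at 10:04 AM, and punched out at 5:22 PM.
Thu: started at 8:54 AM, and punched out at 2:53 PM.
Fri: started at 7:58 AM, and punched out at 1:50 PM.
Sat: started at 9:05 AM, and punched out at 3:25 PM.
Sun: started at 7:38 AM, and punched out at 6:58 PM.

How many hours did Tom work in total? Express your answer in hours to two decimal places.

39.17 hours

Mon: 10:27 AM–3:22 PM = 4 h 55 min; less 60 min break → 3 h 55 min
Tue: 7:13 AM–11:39 AM = 4 h 26 min; less 60 min break → 3 h 26 min
Wed: 10:04 AM–5:22 PM = 7 h 18 min; less 60 min break → 6 h 18 min
Thu: 8:54 AM–2:53 PM = 5 h 59 min; less 60 min break → 4 h 59 min
Fri: 7:58 AM–1:50 PM = 5 h 52 min; less 60 min break → 4 h 52 min
Sat: 9:05 AM–3:25 PM = 6 h 20 min; less 60 min break → 5 h 20 min
Sun: 7:38 AM–6:58 PM = 11 h 20 min; less 60 min break → 10 h 20 min
Total: 3 h 55 min + 3 h 26 min + 6 h 18 min + 4 h 59 min + 4 h 52 min + 5 h 20 min + 10 h 20 min = 39 h 10 min.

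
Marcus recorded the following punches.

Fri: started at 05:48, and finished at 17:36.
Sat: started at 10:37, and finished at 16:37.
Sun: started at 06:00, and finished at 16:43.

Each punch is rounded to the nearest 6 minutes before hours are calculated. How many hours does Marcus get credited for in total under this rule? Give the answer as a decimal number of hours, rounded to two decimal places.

Fri: in 05:48→05:48, out 17:36→17:36; 11 h 48 min
Sat: in 10:37→10:36, out 16:37→16:36; 6 h 0 min
Sun: in 06:00→06:00, out 16:43→16:42; 10 h 42 min
Total credited: 28 h 30 min.

28.50 hours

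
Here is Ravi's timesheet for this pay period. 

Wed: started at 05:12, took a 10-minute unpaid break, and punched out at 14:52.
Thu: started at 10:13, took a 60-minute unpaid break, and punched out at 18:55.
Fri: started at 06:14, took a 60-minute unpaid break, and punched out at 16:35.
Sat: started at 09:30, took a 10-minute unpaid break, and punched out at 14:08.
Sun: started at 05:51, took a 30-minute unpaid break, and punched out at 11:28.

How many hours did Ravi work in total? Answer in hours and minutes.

Wed: 05:12–14:52 = 9 h 40 min; less 10 min break → 9 h 30 min
Thu: 10:13–18:55 = 8 h 42 min; less 60 min break → 7 h 42 min
Fri: 06:14–16:35 = 10 h 21 min; less 60 min break → 9 h 21 min
Sat: 09:30–14:08 = 4 h 38 min; less 10 min break → 4 h 28 min
Sun: 05:51–11:28 = 5 h 37 min; less 30 min break → 5 h 7 min
Total: 9 h 30 min + 7 h 42 min + 9 h 21 min + 4 h 28 min + 5 h 7 min = 36 h 8 min.

36 h 8 min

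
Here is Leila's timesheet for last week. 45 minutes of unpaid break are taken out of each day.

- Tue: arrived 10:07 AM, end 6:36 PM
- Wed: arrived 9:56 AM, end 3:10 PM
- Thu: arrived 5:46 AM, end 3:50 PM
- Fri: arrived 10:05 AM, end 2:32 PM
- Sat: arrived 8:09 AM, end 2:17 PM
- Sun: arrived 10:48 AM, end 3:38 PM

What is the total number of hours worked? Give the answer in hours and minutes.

34 h 42 min

Tue: 10:07 AM–6:36 PM = 8 h 29 min; less 45 min break → 7 h 44 min
Wed: 9:56 AM–3:10 PM = 5 h 14 min; less 45 min break → 4 h 29 min
Thu: 5:46 AM–3:50 PM = 10 h 4 min; less 45 min break → 9 h 19 min
Fri: 10:05 AM–2:32 PM = 4 h 27 min; less 45 min break → 3 h 42 min
Sat: 8:09 AM–2:17 PM = 6 h 8 min; less 45 min break → 5 h 23 min
Sun: 10:48 AM–3:38 PM = 4 h 50 min; less 45 min break → 4 h 5 min
Total: 7 h 44 min + 4 h 29 min + 9 h 19 min + 3 h 42 min + 5 h 23 min + 4 h 5 min = 34 h 42 min.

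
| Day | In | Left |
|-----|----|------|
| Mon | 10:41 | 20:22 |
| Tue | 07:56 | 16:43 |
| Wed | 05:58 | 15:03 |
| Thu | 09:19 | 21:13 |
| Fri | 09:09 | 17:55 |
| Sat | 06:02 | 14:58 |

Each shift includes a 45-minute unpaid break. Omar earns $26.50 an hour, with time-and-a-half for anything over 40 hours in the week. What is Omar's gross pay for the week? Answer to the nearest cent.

$1562.84

Mon: 10:41–20:22 = 9 h 41 min; less 45 min break → 8 h 56 min
Tue: 07:56–16:43 = 8 h 47 min; less 45 min break → 8 h 2 min
Wed: 05:58–15:03 = 9 h 5 min; less 45 min break → 8 h 20 min
Thu: 09:19–21:13 = 11 h 54 min; less 45 min break → 11 h 9 min
Fri: 09:09–17:55 = 8 h 46 min; less 45 min break → 8 h 1 min
Sat: 06:02–14:58 = 8 h 56 min; less 45 min break → 8 h 11 min
Total worked: 52 h 39 min = 3159 min.
Regular 40 h 0 min = 2400 min at $26.50/h; overtime 12 h 39 min = 759 min at $39.75/h.
Pay = (2400 × $26.50 + 759 × $39.75) ÷ 60 = $1562.84.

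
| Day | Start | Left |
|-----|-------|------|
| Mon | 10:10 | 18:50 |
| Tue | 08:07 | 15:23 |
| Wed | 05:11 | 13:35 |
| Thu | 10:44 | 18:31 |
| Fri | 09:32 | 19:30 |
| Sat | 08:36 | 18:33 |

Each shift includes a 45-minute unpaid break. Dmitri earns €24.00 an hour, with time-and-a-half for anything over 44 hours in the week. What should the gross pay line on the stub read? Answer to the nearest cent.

€1183.20

Mon: 10:10–18:50 = 8 h 40 min; less 45 min break → 7 h 55 min
Tue: 08:07–15:23 = 7 h 16 min; less 45 min break → 6 h 31 min
Wed: 05:11–13:35 = 8 h 24 min; less 45 min break → 7 h 39 min
Thu: 10:44–18:31 = 7 h 47 min; less 45 min break → 7 h 2 min
Fri: 09:32–19:30 = 9 h 58 min; less 45 min break → 9 h 13 min
Sat: 08:36–18:33 = 9 h 57 min; less 45 min break → 9 h 12 min
Total worked: 47 h 32 min = 2852 min.
Regular 44 h 0 min = 2640 min at €24.00/h; overtime 3 h 32 min = 212 min at €36.00/h.
Pay = (2640 × €24.00 + 212 × €36.00) ÷ 60 = €1183.20.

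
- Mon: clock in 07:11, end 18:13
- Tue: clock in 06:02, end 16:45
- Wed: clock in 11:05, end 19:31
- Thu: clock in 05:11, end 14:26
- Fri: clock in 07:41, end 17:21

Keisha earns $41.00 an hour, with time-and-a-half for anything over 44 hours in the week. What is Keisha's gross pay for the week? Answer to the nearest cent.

$2117.65

Mon: 07:11–18:13 = 11 h 2 min
Tue: 06:02–16:45 = 10 h 43 min
Wed: 11:05–19:31 = 8 h 26 min
Thu: 05:11–14:26 = 9 h 15 min
Fri: 07:41–17:21 = 9 h 40 min
Total worked: 49 h 6 min = 2946 min.
Regular 44 h 0 min = 2640 min at $41.00/h; overtime 5 h 6 min = 306 min at $61.50/h.
Pay = (2640 × $41.00 + 306 × $61.50) ÷ 60 = $2117.65.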